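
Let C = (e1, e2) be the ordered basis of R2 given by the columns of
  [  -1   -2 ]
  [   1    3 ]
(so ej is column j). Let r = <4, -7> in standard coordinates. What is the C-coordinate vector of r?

<2, -3>

Write r = c_1 e1 + c_2 e2 and solve for the c_i.
System: -c_1 - 2c_2 = 4, c_1 + 3c_2 = -7; solving gives c_1 = 2, c_2 = -3.
Check: 2e1 - 3e2 = <4, -7>.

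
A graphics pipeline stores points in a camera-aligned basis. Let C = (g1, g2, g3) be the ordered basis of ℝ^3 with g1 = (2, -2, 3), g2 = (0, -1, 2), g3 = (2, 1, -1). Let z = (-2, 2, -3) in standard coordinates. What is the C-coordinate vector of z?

Write z = c_1 g1 + ... + c_3 g3 and solve for the c_i.
Row-reducing the augmented matrix [M | z] gives c = (-1, 0, 0).
Check: -g1 + 0·g2 + 0·g3 = (-2, 2, -3).

(-1, 0, 0)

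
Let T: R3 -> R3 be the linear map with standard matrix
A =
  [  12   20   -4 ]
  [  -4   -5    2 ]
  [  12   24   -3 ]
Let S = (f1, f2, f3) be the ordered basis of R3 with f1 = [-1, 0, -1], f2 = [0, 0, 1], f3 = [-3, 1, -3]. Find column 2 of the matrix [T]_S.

[-2, 1, 2]

Column 2 of [T]_S is the S-coordinate vector of T(f2).
In standard coordinates T(f2) = A f2 = [-4, 2, -3].
Converting to S: [-4, 2, -3] = -2f1 + f2 + 2f3, so the coordinate vector is [-2, 1, 2].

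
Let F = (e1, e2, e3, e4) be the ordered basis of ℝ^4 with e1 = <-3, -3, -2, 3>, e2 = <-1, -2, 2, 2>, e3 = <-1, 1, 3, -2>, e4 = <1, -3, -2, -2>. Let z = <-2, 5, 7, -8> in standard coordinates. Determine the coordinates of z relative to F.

[z]_F is the unique c with M c = z, where M has columns e1, ..., e4.
Gaussian elimination on [M | z] yields c = (0, -1, 3, 0).
Check: 0·e1 - e2 + 3e3 + 0·e4 = <-2, 5, 7, -8>.

<0, -1, 3, 0>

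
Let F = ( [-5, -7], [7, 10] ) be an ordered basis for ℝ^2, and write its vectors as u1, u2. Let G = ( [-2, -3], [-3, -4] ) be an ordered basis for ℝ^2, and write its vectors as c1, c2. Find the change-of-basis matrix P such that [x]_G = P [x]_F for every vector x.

Let M have columns uj and N have columns cj. Then for every x, N [x]_G = x = M [x]_F, so P = N^(-1) M.
Since det N = -1, N^(-1) has integer entries; multiplying gives P = [[1, -2], [1, -1]].

[[1, -2], [1, -1]]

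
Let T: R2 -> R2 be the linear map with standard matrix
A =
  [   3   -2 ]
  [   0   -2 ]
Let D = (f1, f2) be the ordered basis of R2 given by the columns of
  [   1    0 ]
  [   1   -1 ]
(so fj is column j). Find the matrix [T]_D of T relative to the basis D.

The j-th column of [T]_D is [T(fj)]_D.
T(f1) = A f1 = (1, -2) = f1 + 3f2, so column 1 is (1, 3).
Repeating for f2 and assembling the columns gives [[1, 2], [3, 0]].

[[1, 2], [3, 0]]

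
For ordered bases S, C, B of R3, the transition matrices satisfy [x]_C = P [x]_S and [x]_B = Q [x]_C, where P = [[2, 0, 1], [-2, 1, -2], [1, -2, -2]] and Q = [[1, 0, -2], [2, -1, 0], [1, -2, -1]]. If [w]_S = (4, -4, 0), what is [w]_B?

Composing the changes, [w]_B = Q P [w]_S.
Q P = [[0, 4, 5], [6, -1, 4], [5, 0, 7]]; applying this to (4, -4, 0) gives (-16, 28, 20).

(-16, 28, 20)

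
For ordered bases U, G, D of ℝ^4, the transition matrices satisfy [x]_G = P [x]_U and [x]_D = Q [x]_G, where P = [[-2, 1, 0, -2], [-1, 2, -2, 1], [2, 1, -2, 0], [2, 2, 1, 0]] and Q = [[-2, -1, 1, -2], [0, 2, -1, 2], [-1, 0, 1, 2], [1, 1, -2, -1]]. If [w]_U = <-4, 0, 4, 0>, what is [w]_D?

<-20, 0, -32, 40>

Apply P to get G-coordinates <8, -4, -16, -4>, then Q to get D-coordinates.
The result is [w]_D = <-20, 0, -32, 40>.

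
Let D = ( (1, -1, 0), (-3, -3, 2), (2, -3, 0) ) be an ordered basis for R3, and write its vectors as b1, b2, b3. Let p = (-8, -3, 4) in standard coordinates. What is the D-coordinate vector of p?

We seek scalars with c_1 b1 + ... + c_3 b3 = p; equivalently solve M c = p where the columns of M are b1, ..., b3.
Gaussian elimination on [M | p] yields c = (0, 2, -1).
Check: 0·b1 + 2b2 - b3 = (-8, -3, 4).

(0, 2, -1)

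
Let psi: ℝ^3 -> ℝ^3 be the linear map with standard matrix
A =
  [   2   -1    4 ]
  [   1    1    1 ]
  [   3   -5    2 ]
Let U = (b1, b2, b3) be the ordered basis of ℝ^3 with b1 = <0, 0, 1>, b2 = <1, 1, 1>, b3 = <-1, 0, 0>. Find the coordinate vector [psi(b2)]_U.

<-3, 3, -2>

Column 2 of [psi]_U is the U-coordinate vector of psi(b2).
In standard coordinates psi(b2) = A b2 = <5, 3, 0>.
Converting to U: <5, 3, 0> = -3b1 + 3b2 - 2b3, so the coordinate vector is <-3, 3, -2>.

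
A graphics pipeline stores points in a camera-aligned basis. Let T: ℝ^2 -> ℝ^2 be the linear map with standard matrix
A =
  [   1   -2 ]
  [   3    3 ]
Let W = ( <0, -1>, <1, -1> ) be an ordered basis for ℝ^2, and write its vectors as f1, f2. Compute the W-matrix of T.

Let P have columns f1, f2. Then [T]_W = P^(-1) A P.
Here det P = 1, so P^(-1) is integer; computing A P first and then P^(-1)(A P) gives [[1, -3], [2, 3]].

[[1, -3], [2, 3]]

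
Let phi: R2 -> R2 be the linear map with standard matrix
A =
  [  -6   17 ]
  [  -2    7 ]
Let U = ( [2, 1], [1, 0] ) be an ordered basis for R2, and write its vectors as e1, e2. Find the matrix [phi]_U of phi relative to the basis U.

Let P have columns e1, e2. Then [phi]_U = P^(-1) A P.
Here det P = -1, so P^(-1) is integer; computing A P first and then P^(-1)(A P) gives [[3, -2], [-1, -2]].

[[3, -2], [-1, -2]]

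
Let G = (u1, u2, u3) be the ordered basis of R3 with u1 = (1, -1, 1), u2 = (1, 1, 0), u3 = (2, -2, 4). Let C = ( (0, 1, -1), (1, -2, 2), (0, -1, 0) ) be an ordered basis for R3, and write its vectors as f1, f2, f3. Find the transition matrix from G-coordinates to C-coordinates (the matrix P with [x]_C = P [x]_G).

Take x = uj: its G-coordinates are the j-th standard unit vector, so P e_j — column j of P — equals [uj]_C.
u1 = f1 + f2 + 0·f3, giving column 1 = (1, 1, 0); repeating for each j gives P = [[1, 2, 0], [1, 1, 2], [0, -1, -2]].

[[1, 2, 0], [1, 1, 2], [0, -1, -2]]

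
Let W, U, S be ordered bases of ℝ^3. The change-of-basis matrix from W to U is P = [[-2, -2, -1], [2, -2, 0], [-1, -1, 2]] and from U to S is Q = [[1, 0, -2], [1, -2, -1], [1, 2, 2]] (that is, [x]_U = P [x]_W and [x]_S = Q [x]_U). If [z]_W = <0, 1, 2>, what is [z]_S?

First [z]_U = P [z]_W = <-4, -2, 3>.
Then [z]_S = Q [z]_U = <-10, -3, -2>.

<-10, -3, -2>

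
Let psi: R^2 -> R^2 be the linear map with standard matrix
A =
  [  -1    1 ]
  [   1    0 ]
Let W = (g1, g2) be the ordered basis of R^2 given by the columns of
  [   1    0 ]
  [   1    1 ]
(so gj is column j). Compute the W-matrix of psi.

[[0, 1], [1, -1]]

The j-th column of [psi]_W is [psi(gj)]_W.
psi(g1) = A g1 = [0, 1] = 0·g1 + g2, so column 1 is [0, 1].
Repeating for g2 and assembling the columns gives [[0, 1], [1, -1]].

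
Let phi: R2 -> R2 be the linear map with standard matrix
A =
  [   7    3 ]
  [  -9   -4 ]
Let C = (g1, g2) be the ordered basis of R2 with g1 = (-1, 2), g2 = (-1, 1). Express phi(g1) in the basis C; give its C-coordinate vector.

Column 1 of [phi]_C is the C-coordinate vector of phi(g1).
In standard coordinates phi(g1) = A g1 = (-1, 1).
Converting to C: (-1, 1) = 0·g1 + g2, so the coordinate vector is (0, 1).

(0, 1)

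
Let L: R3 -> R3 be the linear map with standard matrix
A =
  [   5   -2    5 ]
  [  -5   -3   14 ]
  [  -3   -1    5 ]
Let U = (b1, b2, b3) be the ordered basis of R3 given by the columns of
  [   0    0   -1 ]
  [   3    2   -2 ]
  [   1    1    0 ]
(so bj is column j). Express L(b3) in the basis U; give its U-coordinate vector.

(3, 2, 1)

Compute L(b3) = A b3 = (-1, 11, 5) in standard coordinates.
Then write this in U-coordinates: solve for y in y_1 b1 + ... + y_3 b3 = (-1, 11, 5).
This gives y = (3, 2, 1), which is column 3 of [L]_U.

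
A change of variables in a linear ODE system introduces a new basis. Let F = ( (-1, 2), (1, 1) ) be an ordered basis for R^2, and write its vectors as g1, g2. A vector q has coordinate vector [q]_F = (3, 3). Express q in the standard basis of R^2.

The coordinates say q = 3g1 + 3g2; adding the scaled basis vectors gives (0, 9).

(0, 9)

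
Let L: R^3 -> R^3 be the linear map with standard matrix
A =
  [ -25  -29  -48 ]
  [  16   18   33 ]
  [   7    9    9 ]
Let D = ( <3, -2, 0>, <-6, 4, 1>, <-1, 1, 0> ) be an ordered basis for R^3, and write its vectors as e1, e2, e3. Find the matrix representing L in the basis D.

[[1, 1, 2], [3, 3, 2], [2, -1, -2]]

Let P have columns e1, ..., e3. Then [L]_D = P^(-1) A P.
Here det P = -1, so P^(-1) is integer; computing A P first and then P^(-1)(A P) gives [[1, 1, 2], [3, 3, 2], [2, -1, -2]].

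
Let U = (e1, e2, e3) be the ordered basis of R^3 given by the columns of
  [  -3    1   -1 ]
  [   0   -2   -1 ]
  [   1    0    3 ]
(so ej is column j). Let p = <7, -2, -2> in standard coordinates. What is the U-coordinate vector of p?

<-2, 1, 0>

We seek scalars with c_1 e1 + ... + c_3 e3 = p; equivalently solve M c = p where the columns of M are e1, ..., e3.
Row-reducing the augmented matrix [M | p] gives c = (-2, 1, 0).
Check: -2e1 + e2 + 0·e3 = <7, -2, -2>.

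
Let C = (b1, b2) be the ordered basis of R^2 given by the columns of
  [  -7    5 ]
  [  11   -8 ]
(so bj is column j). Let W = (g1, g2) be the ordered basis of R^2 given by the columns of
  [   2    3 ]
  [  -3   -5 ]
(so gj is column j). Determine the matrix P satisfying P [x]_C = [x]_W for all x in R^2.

Column j of P is [bj]_W, since P maps C-coordinates to W-coordinates.
Expressing b1 in W: b1 = -2g1 - g2, so column 1 of P is (-2, -1).
Doing the same for each bj gives P = [[-2, 1], [-1, 1]].

[[-2, 1], [-1, 1]]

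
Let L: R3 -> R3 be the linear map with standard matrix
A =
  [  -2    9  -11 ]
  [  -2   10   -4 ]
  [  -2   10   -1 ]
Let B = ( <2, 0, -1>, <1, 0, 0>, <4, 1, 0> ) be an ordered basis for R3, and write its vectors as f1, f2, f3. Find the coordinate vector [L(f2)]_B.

<2, 2, -2>

Column 2 of [L]_B is the B-coordinate vector of L(f2).
In standard coordinates L(f2) = A f2 = <-2, -2, -2>.
Converting to B: <-2, -2, -2> = 2f1 + 2f2 - 2f3, so the coordinate vector is <2, 2, -2>.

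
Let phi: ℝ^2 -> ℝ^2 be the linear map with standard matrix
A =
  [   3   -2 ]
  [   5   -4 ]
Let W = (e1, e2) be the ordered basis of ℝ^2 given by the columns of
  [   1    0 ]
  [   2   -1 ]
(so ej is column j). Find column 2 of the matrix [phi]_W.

<2, 0>

Column 2 of [phi]_W is the W-coordinate vector of phi(e2).
In standard coordinates phi(e2) = A e2 = <2, 4>.
Converting to W: <2, 4> = 2e1 + 0·e2, so the coordinate vector is <2, 0>.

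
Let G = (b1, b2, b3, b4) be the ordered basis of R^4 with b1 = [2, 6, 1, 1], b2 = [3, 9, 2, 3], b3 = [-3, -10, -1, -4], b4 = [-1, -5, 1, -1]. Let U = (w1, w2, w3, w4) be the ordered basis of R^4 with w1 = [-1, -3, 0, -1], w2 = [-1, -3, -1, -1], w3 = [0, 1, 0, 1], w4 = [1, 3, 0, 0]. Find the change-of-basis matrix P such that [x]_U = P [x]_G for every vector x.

[[0, -1, 2, 0], [-1, -2, 1, -1], [0, 0, -1, -2], [1, 0, 0, -2]]

Take x = bj: its G-coordinates are the j-th standard unit vector, so P e_j — column j of P — equals [bj]_U.
b1 = 0·w1 - w2 + 0·w3 + w4, giving column 1 = [0, -1, 0, 1]; repeating for each j gives P = [[0, -1, 2, 0], [-1, -2, 1, -1], [0, 0, -1, -2], [1, 0, 0, -2]].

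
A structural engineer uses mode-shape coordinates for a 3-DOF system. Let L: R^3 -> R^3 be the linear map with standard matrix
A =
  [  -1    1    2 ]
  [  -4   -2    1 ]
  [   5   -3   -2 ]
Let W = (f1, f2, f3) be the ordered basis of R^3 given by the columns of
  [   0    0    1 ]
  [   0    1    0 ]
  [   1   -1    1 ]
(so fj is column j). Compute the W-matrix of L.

With P the matrix whose columns are f1, ..., f3, [L]_W = P^(-1) A P.
Column by column: L(f1) = A f1 = <2, 1, -2>; its W-coordinates <-3, 1, 2> give column 1.
Continuing for each basis vector yields [L]_W = [[-3, -3, -1], [1, -3, -3], [2, -1, 1]].

[[-3, -3, -1], [1, -3, -3], [2, -1, 1]]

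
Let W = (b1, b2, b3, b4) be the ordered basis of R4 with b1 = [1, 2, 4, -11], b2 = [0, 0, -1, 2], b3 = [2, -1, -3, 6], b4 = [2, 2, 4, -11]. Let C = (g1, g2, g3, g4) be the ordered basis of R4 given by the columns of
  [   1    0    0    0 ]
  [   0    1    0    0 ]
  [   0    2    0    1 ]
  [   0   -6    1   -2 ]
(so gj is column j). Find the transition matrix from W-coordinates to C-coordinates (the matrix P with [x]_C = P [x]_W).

[[1, 0, 2, 2], [2, 0, -1, 2], [1, 0, -2, 1], [0, -1, -1, 0]]

Let M have columns bj and N have columns gj. Then for every x, N [x]_C = x = M [x]_W, so P = N^(-1) M.
Since det N = -1, N^(-1) has integer entries; multiplying gives P = [[1, 0, 2, 2], [2, 0, -1, 2], [1, 0, -2, 1], [0, -1, -1, 0]].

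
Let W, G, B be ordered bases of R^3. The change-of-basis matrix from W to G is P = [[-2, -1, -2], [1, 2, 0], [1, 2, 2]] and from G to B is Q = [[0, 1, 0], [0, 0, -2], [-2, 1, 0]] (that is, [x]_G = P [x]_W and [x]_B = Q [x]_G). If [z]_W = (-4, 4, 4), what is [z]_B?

Apply P to get G-coordinates (-4, 4, 12), then Q to get B-coordinates.
The result is [z]_B = (4, -24, 12).

(4, -24, 12)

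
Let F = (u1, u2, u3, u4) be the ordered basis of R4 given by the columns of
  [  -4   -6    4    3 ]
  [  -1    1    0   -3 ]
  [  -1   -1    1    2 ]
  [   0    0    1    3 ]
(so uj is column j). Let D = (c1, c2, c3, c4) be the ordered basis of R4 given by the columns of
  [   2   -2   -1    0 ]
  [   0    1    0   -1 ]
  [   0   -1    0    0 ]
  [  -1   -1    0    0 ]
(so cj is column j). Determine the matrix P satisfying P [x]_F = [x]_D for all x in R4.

[[-1, -1, 0, -1], [1, 1, -1, -2], [0, 2, -2, -1], [2, 0, -1, 1]]

Column j of P is [uj]_D, since P maps F-coordinates to D-coordinates.
Expressing u1 in D: u1 = -c1 + c2 + 0·c3 + 2c4, so column 1 of P is (-1, 1, 0, 2).
Doing the same for each uj gives P = [[-1, -1, 0, -1], [1, 1, -1, -2], [0, 2, -2, -1], [2, 0, -1, 1]].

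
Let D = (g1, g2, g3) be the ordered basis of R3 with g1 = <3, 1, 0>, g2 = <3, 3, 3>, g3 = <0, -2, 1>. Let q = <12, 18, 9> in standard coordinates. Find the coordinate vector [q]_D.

<0, 4, -3>

We seek scalars with c_1 g1 + ... + c_3 g3 = q; equivalently solve M c = q where the columns of M are g1, ..., g3.
Gaussian elimination on [M | q] yields c = (0, 4, -3).
Check: 0·g1 + 4g2 - 3g3 = <12, 18, 9>.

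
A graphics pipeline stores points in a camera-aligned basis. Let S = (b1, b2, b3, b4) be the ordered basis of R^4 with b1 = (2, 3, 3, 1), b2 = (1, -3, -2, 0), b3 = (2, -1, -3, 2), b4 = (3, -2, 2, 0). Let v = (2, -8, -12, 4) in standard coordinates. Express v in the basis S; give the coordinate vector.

We seek scalars with c_1 b1 + ... + c_4 b4 = v; equivalently solve M c = v where the columns of M are b1, ..., b4.
Row-reducing the augmented matrix [M | v] gives c = (-4, -4, 4, 2).
Check: -4b1 - 4b2 + 4b3 + 2b4 = (2, -8, -12, 4).

(-4, -4, 4, 2)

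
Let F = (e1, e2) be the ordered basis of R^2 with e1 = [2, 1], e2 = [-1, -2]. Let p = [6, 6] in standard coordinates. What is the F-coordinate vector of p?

[2, -2]

We seek scalars with c_1 e1 + c_2 e2 = p; equivalently solve M c = p where the columns of M are e1, e2.
System: 2c_1 - c_2 = 6, c_1 - 2c_2 = 6; solving gives c_1 = 2, c_2 = -2.
Check: 2e1 - 2e2 = [6, 6].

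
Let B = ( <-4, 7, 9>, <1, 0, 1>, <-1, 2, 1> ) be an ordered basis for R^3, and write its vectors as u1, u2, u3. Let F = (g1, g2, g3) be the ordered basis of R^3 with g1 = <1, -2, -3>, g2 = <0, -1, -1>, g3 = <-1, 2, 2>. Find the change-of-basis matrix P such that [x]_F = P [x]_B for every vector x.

[[-2, -1, 1], [1, -2, 0], [2, -2, 2]]

Column j of P is [uj]_F, since P maps B-coordinates to F-coordinates.
Expressing u1 in F: u1 = -2g1 + g2 + 2g3, so column 1 of P is <-2, 1, 2>.
Doing the same for each uj gives P = [[-2, -1, 1], [1, -2, 0], [2, -2, 2]].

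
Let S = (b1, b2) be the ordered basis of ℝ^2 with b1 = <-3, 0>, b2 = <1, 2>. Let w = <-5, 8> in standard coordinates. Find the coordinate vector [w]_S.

<3, 4>

We seek scalars with c_1 b1 + c_2 b2 = w; equivalently solve M c = w where the columns of M are b1, b2.
System: -3c_1 + c_2 = -5, 0c_1 + 2c_2 = 8; solving gives c_1 = 3, c_2 = 4.
Check: 3b1 + 4b2 = <-5, 8>.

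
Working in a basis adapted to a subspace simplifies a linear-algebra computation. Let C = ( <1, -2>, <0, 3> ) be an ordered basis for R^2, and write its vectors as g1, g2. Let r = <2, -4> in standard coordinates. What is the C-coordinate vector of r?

<2, 0>

We seek scalars with c_1 g1 + c_2 g2 = r; equivalently solve M c = r where the columns of M are g1, g2.
System: c_1 + 0c_2 = 2, -2c_1 + 3c_2 = -4; solving gives c_1 = 2, c_2 = 0.
Check: 2g1 + 0·g2 = <2, -4>.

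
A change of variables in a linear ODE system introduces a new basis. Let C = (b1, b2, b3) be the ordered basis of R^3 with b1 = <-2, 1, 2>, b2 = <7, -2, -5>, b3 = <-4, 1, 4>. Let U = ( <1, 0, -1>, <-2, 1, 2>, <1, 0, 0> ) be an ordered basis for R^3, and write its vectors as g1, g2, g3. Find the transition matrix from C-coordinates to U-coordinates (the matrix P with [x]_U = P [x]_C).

Let M have columns bj and N have columns gj. Then for every x, N [x]_U = x = M [x]_C, so P = N^(-1) M.
Since det N = 1, N^(-1) has integer entries; multiplying gives P = [[0, 1, -2], [1, -2, 1], [0, 2, 0]].

[[0, 1, -2], [1, -2, 1], [0, 2, 0]]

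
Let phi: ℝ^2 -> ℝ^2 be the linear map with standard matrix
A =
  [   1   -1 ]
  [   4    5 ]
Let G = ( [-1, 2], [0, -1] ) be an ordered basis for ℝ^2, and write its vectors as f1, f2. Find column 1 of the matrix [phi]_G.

Column 1 of [phi]_G is the G-coordinate vector of phi(f1).
In standard coordinates phi(f1) = A f1 = [-3, 6].
Converting to G: [-3, 6] = 3f1 + 0·f2, so the coordinate vector is [3, 0].

[3, 0]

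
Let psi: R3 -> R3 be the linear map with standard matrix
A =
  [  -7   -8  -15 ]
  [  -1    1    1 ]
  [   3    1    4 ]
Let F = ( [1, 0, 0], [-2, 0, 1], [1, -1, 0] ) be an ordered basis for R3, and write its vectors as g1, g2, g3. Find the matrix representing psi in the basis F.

The j-th column of [psi]_F is [psi(gj)]_F.
psi(g1) = A g1 = [-7, -1, 3] = -2g1 + 3g2 + g3, so column 1 is [-2, 3, 1].
Repeating for g2, g3 and assembling the columns gives [[-2, -2, 3], [3, -2, 2], [1, -3, 2]].

[[-2, -2, 3], [3, -2, 2], [1, -3, 2]]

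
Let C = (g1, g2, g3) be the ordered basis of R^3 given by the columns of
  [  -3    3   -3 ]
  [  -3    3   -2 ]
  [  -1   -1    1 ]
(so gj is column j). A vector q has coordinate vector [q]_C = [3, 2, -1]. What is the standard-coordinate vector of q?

q = M [q]_C, where M has columns g1, ..., g3.
Carrying out the matrix-vector product, q = [0, -1, -6].

[0, -1, -6]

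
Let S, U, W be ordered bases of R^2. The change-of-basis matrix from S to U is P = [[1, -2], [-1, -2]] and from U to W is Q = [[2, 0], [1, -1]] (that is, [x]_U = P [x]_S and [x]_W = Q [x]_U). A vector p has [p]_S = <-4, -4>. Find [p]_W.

<8, -8>

Composing the changes, [p]_W = Q P [p]_S.
Q P = [[2, -4], [2, 0]]; applying this to <-4, -4> gives <8, -8>.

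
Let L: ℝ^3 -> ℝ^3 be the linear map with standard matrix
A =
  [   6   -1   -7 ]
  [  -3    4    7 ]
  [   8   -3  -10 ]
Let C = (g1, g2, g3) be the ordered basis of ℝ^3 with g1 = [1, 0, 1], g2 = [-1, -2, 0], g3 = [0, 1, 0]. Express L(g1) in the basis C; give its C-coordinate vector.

[-2, -1, 2]

Compute L(g1) = A g1 = [-1, 4, -2] in standard coordinates.
Then write this in C-coordinates: solve for y in y_1 g1 + ... + y_3 g3 = [-1, 4, -2].
This gives y = [-2, -1, 2], which is column 1 of [L]_C.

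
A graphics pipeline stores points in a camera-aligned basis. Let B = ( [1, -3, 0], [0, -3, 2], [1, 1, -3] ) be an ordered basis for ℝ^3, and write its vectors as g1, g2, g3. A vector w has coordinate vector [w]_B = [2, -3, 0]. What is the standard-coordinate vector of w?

[2, 3, -6]

The coordinates say w = 2g1 - 3g2 + 0·g3; adding the scaled basis vectors gives [2, 3, -6].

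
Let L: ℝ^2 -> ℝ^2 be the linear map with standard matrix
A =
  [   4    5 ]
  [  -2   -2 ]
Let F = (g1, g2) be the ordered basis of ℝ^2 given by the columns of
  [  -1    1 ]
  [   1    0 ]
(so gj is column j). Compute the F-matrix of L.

With P the matrix whose columns are g1, g2, [L]_F = P^(-1) A P.
Column by column: L(g1) = A g1 = [1, 0]; its F-coordinates [0, 1] give column 1.
Continuing for each basis vector yields [L]_F = [[0, -2], [1, 2]].

[[0, -2], [1, 2]]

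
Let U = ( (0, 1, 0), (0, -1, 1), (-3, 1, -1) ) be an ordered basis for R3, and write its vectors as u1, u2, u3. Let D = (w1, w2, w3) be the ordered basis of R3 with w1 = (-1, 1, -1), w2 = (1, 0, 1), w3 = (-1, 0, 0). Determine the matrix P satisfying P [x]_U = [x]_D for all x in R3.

Let M have columns uj and N have columns wj. Then for every x, N [x]_D = x = M [x]_U, so P = N^(-1) M.
Since det N = -1, N^(-1) has integer entries; multiplying gives P = [[1, -1, 1], [1, 0, 0], [0, 1, 2]].

[[1, -1, 1], [1, 0, 0], [0, 1, 2]]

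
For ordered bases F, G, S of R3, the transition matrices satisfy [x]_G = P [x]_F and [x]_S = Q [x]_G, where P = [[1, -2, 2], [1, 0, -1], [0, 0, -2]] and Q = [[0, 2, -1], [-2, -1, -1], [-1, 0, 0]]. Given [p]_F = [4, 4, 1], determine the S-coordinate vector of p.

[8, 3, 2]

Apply P to get G-coordinates [-2, 3, -2], then Q to get S-coordinates.
The result is [p]_S = [8, 3, 2].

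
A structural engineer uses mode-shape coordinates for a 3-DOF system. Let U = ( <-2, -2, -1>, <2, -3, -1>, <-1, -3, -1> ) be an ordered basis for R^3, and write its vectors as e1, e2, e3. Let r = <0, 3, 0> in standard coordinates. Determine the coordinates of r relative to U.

Write r = c_1 e1 + ... + c_3 e3 and solve for the c_i.
Solving this 3x3 system gives c = (3, 1, -4).
Check: 3e1 + e2 - 4e3 = <0, 3, 0>.

<3, 1, -4>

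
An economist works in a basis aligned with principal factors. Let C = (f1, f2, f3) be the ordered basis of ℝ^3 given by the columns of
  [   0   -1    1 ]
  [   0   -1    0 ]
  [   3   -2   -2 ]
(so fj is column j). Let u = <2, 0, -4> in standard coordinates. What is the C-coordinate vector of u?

We seek scalars with c_1 f1 + ... + c_3 f3 = u; equivalently solve M c = u where the columns of M are f1, ..., f3.
Solving this 3x3 system gives c = (0, 0, 2).
Check: 0·f1 + 0·f2 + 2f3 = <2, 0, -4>.

<0, 0, 2>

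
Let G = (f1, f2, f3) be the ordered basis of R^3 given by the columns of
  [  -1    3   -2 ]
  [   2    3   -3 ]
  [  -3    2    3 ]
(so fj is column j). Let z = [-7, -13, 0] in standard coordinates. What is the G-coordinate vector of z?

We seek scalars with c_1 f1 + ... + c_3 f3 = z; equivalently solve M c = z where the columns of M are f1, ..., f3.
Solving this 3x3 system gives c = (-2, -3, 0).
Check: -2f1 - 3f2 + 0·f3 = [-7, -13, 0].

[-2, -3, 0]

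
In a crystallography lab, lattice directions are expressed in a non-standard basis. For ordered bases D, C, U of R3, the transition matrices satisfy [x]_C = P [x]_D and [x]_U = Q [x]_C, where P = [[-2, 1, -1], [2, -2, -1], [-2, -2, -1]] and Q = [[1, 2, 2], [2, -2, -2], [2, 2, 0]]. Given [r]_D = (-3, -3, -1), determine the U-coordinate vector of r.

(32, -20, 10)

First [r]_C = P [r]_D = (4, 1, 13).
Then [r]_U = Q [r]_C = (32, -20, 10).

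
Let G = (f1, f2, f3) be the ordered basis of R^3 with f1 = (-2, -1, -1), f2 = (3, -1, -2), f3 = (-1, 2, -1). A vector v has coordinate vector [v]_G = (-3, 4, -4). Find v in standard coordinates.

v = M [v]_G, where M has columns f1, ..., f3.
Carrying out the matrix-vector product, v = (22, -9, -1).

(22, -9, -1)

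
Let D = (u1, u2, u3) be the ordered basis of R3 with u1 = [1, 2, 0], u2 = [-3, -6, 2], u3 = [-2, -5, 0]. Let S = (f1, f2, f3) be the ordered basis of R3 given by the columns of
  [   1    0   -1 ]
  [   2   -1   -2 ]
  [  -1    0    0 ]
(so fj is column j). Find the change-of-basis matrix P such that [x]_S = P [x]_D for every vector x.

[[0, -2, 0], [0, 0, 1], [-1, 1, 2]]

Let M have columns uj and N have columns fj. Then for every x, N [x]_S = x = M [x]_D, so P = N^(-1) M.
Since det N = 1, N^(-1) has integer entries; multiplying gives P = [[0, -2, 0], [0, 0, 1], [-1, 1, 2]].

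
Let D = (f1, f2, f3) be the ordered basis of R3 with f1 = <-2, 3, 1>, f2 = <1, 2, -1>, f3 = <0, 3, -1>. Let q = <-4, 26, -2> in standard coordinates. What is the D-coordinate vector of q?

[q]_D is the unique c with M c = q, where M has columns f1, ..., f3.
Gaussian elimination on [M | q] yields c = (4, 4, 2).
Check: 4f1 + 4f2 + 2f3 = <-4, 26, -2>.

<4, 4, 2>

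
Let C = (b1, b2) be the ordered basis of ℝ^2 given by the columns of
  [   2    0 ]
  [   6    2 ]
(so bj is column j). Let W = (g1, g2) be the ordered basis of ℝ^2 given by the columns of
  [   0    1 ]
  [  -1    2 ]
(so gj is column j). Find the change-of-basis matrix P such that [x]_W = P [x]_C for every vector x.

Column j of P is [bj]_W, since P maps C-coordinates to W-coordinates.
Expressing b1 in W: b1 = -2g1 + 2g2, so column 1 of P is [-2, 2].
Doing the same for each bj gives P = [[-2, -2], [2, 0]].

[[-2, -2], [2, 0]]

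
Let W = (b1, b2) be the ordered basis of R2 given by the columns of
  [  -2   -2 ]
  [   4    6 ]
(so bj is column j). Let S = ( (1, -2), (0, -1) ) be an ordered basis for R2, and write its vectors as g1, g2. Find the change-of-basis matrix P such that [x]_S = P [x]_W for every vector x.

[[-2, -2], [0, -2]]

Column j of P is [bj]_S, since P maps W-coordinates to S-coordinates.
Expressing b1 in S: b1 = -2g1 + 0·g2, so column 1 of P is (-2, 0).
Doing the same for each bj gives P = [[-2, -2], [0, -2]].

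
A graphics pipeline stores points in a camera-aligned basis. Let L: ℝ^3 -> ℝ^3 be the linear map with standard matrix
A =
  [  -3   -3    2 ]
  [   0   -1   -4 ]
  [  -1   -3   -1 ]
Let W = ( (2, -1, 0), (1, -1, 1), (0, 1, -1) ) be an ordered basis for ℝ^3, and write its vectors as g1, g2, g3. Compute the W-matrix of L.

The j-th column of [L]_W is [L(gj)]_W.
L(g1) = A g1 = (-3, 1, 1) = -2g1 + g2 + 0·g3, so column 1 is (-2, 1, 0).
Repeating for g2, g3 and assembling the columns gives [[-2, 2, -1], [1, -2, -3], [0, -3, -1]].

[[-2, 2, -1], [1, -2, -3], [0, -3, -1]]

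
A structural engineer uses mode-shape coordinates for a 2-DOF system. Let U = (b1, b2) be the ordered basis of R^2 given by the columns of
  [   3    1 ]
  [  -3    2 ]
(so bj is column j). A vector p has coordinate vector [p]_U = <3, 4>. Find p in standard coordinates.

<13, -1>

By definition p = 3b1 + 4b2.
Summing componentwise gives <13, -1>.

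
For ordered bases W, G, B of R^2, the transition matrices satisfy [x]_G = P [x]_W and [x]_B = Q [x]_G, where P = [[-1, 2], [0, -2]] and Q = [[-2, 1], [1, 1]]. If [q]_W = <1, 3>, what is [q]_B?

Apply P to get G-coordinates <5, -6>, then Q to get B-coordinates.
The result is [q]_B = <-16, -1>.

<-16, -1>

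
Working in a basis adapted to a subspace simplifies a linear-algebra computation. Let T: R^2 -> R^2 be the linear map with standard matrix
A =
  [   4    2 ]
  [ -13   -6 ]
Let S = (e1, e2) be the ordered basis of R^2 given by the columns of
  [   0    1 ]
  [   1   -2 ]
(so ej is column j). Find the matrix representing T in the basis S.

[[-2, -1], [2, 0]]

With P the matrix whose columns are e1, e2, [T]_S = P^(-1) A P.
Column by column: T(e1) = A e1 = (2, -6); its S-coordinates (-2, 2) give column 1.
Continuing for each basis vector yields [T]_S = [[-2, -1], [2, 0]].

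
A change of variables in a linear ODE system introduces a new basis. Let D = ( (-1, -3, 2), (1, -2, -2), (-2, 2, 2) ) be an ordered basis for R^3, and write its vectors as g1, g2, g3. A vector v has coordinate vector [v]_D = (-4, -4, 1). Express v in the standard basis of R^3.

(-2, 22, 2)

v = M [v]_D, where M has columns g1, ..., g3.
Carrying out the matrix-vector product, v = (-2, 22, 2).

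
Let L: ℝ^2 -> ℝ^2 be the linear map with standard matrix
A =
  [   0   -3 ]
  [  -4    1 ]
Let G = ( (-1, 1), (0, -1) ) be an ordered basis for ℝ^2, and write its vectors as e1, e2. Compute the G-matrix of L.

[[3, -3], [-2, -2]]

With P the matrix whose columns are e1, e2, [L]_G = P^(-1) A P.
Column by column: L(e1) = A e1 = (-3, 5); its G-coordinates (3, -2) give column 1.
Continuing for each basis vector yields [L]_G = [[3, -3], [-2, -2]].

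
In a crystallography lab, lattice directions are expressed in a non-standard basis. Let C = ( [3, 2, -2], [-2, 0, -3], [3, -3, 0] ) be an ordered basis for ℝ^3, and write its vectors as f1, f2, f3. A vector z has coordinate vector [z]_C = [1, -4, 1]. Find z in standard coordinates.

z = M [z]_C, where M has columns f1, ..., f3.
Carrying out the matrix-vector product, z = [14, -1, 10].

[14, -1, 10]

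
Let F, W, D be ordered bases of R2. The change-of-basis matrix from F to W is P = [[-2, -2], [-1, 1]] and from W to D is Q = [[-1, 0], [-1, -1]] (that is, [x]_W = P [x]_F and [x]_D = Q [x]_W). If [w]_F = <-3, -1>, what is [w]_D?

First [w]_W = P [w]_F = <8, 2>.
Then [w]_D = Q [w]_W = <-8, -10>.

<-8, -10>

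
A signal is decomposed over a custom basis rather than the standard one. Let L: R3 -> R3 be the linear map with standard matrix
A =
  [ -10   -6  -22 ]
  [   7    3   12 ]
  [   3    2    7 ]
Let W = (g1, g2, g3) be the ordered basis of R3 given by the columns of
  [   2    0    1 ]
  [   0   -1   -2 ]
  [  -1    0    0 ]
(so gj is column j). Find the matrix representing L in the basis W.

[[1, 2, 1], [-2, -1, -1], [0, 2, 0]]

Let P have columns g1, ..., g3. Then [L]_W = P^(-1) A P.
Here det P = -1, so P^(-1) is integer; computing A P first and then P^(-1)(A P) gives [[1, 2, 1], [-2, -1, -1], [0, 2, 0]].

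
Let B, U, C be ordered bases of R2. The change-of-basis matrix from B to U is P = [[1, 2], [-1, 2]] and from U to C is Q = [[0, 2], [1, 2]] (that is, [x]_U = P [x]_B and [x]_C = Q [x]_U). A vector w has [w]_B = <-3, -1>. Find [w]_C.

First [w]_U = P [w]_B = <-5, 1>.
Then [w]_C = Q [w]_U = <2, -3>.

<2, -3>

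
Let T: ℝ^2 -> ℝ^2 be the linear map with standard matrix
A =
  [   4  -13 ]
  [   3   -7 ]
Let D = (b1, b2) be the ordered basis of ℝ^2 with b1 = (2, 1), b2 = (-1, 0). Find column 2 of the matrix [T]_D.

Compute T(b2) = A b2 = (-4, -3) in standard coordinates.
Then write this in D-coordinates: solve for y in y_1 b1 + y_2 b2 = (-4, -3).
This gives y = (-3, -2), which is column 2 of [T]_D.

(-3, -2)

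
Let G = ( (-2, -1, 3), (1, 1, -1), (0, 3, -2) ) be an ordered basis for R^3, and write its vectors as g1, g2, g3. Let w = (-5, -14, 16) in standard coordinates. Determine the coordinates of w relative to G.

(3, 1, -4)

We seek scalars with c_1 g1 + ... + c_3 g3 = w; equivalently solve M c = w where the columns of M are g1, ..., g3.
Solving this 3x3 system gives c = (3, 1, -4).
Check: 3g1 + g2 - 4g3 = (-5, -14, 16).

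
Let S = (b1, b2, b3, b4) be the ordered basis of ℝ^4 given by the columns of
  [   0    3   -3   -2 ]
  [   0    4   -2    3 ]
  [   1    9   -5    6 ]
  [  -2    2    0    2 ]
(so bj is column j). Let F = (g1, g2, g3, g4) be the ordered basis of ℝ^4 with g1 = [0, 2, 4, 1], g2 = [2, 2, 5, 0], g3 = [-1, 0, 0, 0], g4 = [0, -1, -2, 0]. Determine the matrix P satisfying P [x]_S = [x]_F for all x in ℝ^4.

Let M have columns bj and N have columns gj. Then for every x, N [x]_F = x = M [x]_S, so P = N^(-1) M.
Since det N = -1, N^(-1) has integer entries; multiplying gives P = [[-2, 2, 0, 2], [1, 1, -1, 0], [2, -1, 1, 2], [-2, 2, 0, 1]].

[[-2, 2, 0, 2], [1, 1, -1, 0], [2, -1, 1, 2], [-2, 2, 0, 1]]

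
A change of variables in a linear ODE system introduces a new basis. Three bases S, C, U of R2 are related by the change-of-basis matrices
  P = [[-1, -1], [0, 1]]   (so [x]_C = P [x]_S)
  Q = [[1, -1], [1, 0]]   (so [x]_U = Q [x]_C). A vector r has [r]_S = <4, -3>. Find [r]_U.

Apply P to get C-coordinates <-1, -3>, then Q to get U-coordinates.
The result is [r]_U = <2, -1>.

<2, -1>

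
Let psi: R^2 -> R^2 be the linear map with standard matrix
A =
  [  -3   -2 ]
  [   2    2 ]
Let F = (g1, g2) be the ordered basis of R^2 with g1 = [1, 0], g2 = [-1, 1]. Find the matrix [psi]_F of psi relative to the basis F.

[[-1, 1], [2, 0]]

Let P have columns g1, g2. Then [psi]_F = P^(-1) A P.
Here det P = 1, so P^(-1) is integer; computing A P first and then P^(-1)(A P) gives [[-1, 1], [2, 0]].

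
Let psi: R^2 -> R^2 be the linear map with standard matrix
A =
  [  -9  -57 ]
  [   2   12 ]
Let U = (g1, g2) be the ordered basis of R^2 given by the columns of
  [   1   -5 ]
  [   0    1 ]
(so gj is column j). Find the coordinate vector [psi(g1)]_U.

Column 1 of [psi]_U is the U-coordinate vector of psi(g1).
In standard coordinates psi(g1) = A g1 = (-9, 2).
Converting to U: (-9, 2) = g1 + 2g2, so the coordinate vector is (1, 2).

(1, 2)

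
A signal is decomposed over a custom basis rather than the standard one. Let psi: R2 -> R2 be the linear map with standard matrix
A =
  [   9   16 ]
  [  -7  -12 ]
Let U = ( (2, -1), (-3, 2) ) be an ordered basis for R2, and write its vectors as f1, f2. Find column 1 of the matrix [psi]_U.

(-2, -2)

Compute psi(f1) = A f1 = (2, -2) in standard coordinates.
Then write this in U-coordinates: solve for y in y_1 f1 + y_2 f2 = (2, -2).
This gives y = (-2, -2), which is column 1 of [psi]_U.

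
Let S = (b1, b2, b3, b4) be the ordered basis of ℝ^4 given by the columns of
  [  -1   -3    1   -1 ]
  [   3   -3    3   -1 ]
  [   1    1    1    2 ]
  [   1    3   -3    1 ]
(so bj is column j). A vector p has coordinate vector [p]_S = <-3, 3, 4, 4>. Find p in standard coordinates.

p = M [p]_S, where M has columns b1, ..., b4.
Carrying out the matrix-vector product, p = <-6, -10, 12, -2>.

<-6, -10, 12, -2>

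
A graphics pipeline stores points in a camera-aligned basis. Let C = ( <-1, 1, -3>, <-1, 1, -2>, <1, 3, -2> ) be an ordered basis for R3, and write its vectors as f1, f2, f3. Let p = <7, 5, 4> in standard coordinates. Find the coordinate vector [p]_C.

[p]_C is the unique c with M c = p, where M has columns f1, ..., f3.
Gaussian elimination on [M | p] yields c = (-2, -2, 3).
Check: -2f1 - 2f2 + 3f3 = <7, 5, 4>.

<-2, -2, 3>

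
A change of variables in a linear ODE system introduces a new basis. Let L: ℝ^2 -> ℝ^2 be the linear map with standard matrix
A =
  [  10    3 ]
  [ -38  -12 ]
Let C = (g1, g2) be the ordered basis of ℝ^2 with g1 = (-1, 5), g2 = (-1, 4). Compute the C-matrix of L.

[[-2, -2], [-3, 0]]

The j-th column of [L]_C is [L(gj)]_C.
L(g1) = A g1 = (5, -22) = -2g1 - 3g2, so column 1 is (-2, -3).
Repeating for g2 and assembling the columns gives [[-2, -2], [-3, 0]].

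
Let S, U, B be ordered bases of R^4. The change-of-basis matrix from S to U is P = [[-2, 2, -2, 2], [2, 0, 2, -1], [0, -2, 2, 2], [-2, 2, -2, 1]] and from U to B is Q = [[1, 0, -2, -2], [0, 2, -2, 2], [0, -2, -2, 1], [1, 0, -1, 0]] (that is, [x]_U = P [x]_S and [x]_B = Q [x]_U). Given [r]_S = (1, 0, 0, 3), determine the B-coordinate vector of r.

(-10, -12, -9, -2)

Apply P to get U-coordinates (4, -1, 6, 1), then Q to get B-coordinates.
The result is [r]_B = (-10, -12, -9, -2).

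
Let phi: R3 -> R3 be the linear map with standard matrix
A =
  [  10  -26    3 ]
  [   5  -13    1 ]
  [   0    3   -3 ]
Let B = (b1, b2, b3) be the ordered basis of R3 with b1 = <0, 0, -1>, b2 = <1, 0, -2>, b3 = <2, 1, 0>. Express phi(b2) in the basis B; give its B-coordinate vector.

<-2, -2, 3>

Column 2 of [phi]_B is the B-coordinate vector of phi(b2).
In standard coordinates phi(b2) = A b2 = <4, 3, 6>.
Converting to B: <4, 3, 6> = -2b1 - 2b2 + 3b3, so the coordinate vector is <-2, -2, 3>.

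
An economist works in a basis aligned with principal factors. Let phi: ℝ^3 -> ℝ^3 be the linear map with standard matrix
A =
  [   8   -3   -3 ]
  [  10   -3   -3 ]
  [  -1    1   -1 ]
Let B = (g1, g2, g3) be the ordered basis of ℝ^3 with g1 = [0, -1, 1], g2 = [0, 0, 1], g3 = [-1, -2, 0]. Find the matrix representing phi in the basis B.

[[0, -3, 0], [-2, 2, -1], [0, 3, 2]]

The j-th column of [phi]_B is [phi(gj)]_B.
phi(g1) = A g1 = [0, 0, -2] = 0·g1 - 2g2 + 0·g3, so column 1 is [0, -2, 0].
Repeating for g2, g3 and assembling the columns gives [[0, -3, 0], [-2, 2, -1], [0, 3, 2]].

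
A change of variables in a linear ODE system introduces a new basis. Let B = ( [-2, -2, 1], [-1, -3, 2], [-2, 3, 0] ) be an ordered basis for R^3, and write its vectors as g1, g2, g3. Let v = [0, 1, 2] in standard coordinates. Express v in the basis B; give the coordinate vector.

[-2, 2, 1]

[v]_B is the unique c with M c = v, where M has columns g1, ..., g3.
Solving this 3x3 system gives c = (-2, 2, 1).
Check: -2g1 + 2g2 + g3 = [0, 1, 2].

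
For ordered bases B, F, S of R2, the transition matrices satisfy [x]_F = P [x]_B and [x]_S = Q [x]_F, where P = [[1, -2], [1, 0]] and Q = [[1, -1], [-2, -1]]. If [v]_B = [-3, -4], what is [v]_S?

[8, -7]

Composing the changes, [v]_S = Q P [v]_B.
Q P = [[0, -2], [-3, 4]]; applying this to [-3, -4] gives [8, -7].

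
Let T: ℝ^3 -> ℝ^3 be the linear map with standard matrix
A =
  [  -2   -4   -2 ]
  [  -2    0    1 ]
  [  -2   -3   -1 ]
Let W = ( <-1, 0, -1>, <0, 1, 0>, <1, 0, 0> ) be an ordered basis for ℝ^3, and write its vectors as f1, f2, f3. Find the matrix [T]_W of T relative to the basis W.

[[-3, 3, 2], [1, 0, -2], [1, -1, 0]]

Let P have columns f1, ..., f3. Then [T]_W = P^(-1) A P.
Here det P = 1, so P^(-1) is integer; computing A P first and then P^(-1)(A P) gives [[-3, 3, 2], [1, 0, -2], [1, -1, 0]].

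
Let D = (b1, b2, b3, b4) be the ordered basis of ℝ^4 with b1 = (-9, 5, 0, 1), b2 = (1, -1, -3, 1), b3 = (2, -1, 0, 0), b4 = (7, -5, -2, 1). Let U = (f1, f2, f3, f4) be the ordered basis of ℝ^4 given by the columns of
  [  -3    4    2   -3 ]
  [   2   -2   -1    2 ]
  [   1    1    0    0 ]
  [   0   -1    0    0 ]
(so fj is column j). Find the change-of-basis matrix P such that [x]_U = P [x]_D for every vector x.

[[1, -2, 0, -1], [-1, -1, 0, -1], [-1, 1, 1, 1], [0, 1, 0, -2]]

Let M have columns bj and N have columns fj. Then for every x, N [x]_U = x = M [x]_D, so P = N^(-1) M.
Since det N = -1, N^(-1) has integer entries; multiplying gives P = [[1, -2, 0, -1], [-1, -1, 0, -1], [-1, 1, 1, 1], [0, 1, 0, -2]].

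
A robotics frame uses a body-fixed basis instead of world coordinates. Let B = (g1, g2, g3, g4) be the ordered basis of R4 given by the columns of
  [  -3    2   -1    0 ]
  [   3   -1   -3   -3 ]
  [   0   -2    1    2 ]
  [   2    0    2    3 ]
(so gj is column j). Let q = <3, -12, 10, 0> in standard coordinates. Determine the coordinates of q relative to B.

<-3, -3, 0, 2>

[q]_B is the unique c with M c = q, where M has columns g1, ..., g4.
Row-reducing the augmented matrix [M | q] gives c = (-3, -3, 0, 2).
Check: -3g1 - 3g2 + 0·g3 + 2g4 = <3, -12, 10, 0>.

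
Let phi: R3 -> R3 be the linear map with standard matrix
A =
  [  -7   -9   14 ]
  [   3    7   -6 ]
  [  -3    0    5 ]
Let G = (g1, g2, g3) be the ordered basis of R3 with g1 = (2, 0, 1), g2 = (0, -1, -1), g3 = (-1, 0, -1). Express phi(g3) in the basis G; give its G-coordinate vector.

Compute phi(g3) = A g3 = (-7, 3, -2) in standard coordinates.
Then write this in G-coordinates: solve for y in y_1 g1 + ... + y_3 g3 = (-7, 3, -2).
This gives y = (-2, -3, 3), which is column 3 of [phi]_G.

(-2, -3, 3)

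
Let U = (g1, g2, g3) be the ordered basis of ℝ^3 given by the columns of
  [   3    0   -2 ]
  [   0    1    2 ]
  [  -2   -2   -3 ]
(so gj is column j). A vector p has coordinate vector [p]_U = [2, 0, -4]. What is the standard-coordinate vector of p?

p = M [p]_U, where M has columns g1, ..., g3.
Carrying out the matrix-vector product, p = [14, -8, 8].

[14, -8, 8]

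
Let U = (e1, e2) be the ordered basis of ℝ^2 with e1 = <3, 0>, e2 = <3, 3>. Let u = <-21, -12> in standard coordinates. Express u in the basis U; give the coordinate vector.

[u]_U is the unique c with M c = u, where M has columns e1, e2.
System: 3c_1 + 3c_2 = -21, 0c_1 + 3c_2 = -12; solving gives c_1 = -3, c_2 = -4.
Check: -3e1 - 4e2 = <-21, -12>.

<-3, -4>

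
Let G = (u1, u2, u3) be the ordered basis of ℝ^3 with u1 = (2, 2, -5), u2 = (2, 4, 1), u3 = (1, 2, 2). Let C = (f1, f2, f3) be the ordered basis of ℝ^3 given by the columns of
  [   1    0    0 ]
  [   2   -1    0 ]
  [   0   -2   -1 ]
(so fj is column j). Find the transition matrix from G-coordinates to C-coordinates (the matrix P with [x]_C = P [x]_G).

Let M have columns uj and N have columns fj. Then for every x, N [x]_C = x = M [x]_G, so P = N^(-1) M.
Since det N = 1, N^(-1) has integer entries; multiplying gives P = [[2, 2, 1], [2, 0, 0], [1, -1, -2]].

[[2, 2, 1], [2, 0, 0], [1, -1, -2]]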